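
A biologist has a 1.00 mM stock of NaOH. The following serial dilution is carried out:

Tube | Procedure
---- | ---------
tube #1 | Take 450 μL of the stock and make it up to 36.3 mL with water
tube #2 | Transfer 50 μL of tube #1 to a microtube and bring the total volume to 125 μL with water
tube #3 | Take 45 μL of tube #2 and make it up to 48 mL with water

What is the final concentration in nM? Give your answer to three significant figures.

4.65 nM

Step 1: 450 μL brought to 36.3 mL → factor 36300/450 = 80.667
Step 2: 50 μL brought to 125 μL → factor 125/50 = 2.5
Step 3: 45 μL brought to 48 mL → factor 48000/45 = 1066.7
Overall dilution factor = 80.667 × 2.5 × 1066.7 = 2.1511 × 10^5
Final = 1.00 mM / 2.1511 × 10^5 = 4.649 × 10^-6 mM = 4.65 nM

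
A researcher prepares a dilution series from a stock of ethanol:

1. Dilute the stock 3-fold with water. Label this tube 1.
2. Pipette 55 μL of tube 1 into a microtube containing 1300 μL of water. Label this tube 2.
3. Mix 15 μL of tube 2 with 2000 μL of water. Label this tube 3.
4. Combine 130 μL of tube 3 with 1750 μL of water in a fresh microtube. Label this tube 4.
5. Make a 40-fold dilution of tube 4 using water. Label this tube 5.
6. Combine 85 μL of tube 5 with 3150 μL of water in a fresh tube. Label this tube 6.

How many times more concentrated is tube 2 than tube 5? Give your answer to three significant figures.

Step 1: 3-fold → factor 3
Step 2: 55 μL + 1300 μL = 1355 μL total → factor 1355/55 = 24.636
Step 3: 15 μL + 2000 μL = 2015 μL total → factor 2015/15 = 134.33
Step 4: 130 μL + 1750 μL = 1880 μL total → factor 1880/130 = 14.462
Step 5: 40-fold → factor 40
Dilution factor to tube 2 = 73.909; to tube 5 = 5.7432 × 10^6
[tube 2]/[tube 5] = (factor to tube 5)/(factor to tube 2) = 5.7432 × 10^6/73.909 = 7.77 × 10^4

7.77 × 10^4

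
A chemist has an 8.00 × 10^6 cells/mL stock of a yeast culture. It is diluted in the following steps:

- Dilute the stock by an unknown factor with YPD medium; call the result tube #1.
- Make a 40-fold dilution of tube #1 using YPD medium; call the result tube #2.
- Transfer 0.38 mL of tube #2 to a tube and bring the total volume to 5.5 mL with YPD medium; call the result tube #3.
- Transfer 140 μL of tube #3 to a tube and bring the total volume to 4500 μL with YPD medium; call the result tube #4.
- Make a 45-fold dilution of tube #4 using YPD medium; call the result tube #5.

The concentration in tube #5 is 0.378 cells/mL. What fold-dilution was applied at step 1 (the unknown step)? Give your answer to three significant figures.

Step 1: unknown factor x
Step 2: 40-fold → factor 40
Step 3: 0.38 mL brought to 5.5 mL → factor 5.5/0.38 = 14.474
Step 4: 140 μL brought to 4500 μL → factor 4500/140 = 32.143
Step 5: 45-fold → factor 45
Product of known-step factors = 8.3741 × 10^5
Overall factor = 8.00 × 10^6 cells/mL / (0.378 cells/mL) = 2.1164 × 10^7
x = 2.1164 × 10^7 / 8.3741 × 10^5 = 25.3

25.3-fold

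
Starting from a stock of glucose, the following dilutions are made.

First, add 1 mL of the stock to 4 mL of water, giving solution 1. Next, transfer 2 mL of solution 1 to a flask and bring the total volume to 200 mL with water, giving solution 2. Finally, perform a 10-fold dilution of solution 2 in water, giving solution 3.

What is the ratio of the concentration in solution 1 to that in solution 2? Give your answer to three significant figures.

100

Step 1: 1 mL + 4 mL = 5 mL total → factor 5/1 = 5
Step 2: 2 mL brought to 200 mL → factor 200/2 = 100
Dilution factor to solution 1 = 5; to solution 2 = 500
[solution 1]/[solution 2] = (factor to solution 2)/(factor to solution 1) = 500/5 = 100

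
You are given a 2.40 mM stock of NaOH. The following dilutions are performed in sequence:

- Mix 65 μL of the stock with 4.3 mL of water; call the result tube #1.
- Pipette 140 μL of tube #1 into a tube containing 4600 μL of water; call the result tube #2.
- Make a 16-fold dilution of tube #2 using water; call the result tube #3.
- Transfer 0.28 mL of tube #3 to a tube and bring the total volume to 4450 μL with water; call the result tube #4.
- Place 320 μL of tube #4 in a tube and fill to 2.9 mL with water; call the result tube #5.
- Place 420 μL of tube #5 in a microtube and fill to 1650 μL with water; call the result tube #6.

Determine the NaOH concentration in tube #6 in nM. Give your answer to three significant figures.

0.117 nM

Step 1: 65 μL + 4.3 mL = 4365 μL total → factor 4365/65 = 67.154
Step 2: 140 μL + 4600 μL = 4740 μL total → factor 4740/140 = 33.857
Step 3: 16-fold → factor 16
Step 4: 0.28 mL brought to 4450 μL → factor 4.45/0.28 = 15.893
Step 5: 320 μL brought to 2.9 mL → factor 2900/320 = 9.0625
Step 6: 420 μL brought to 1650 μL → factor 1650/420 = 3.9286
Overall dilution factor = 67.154 × 33.857 × 16 × 15.893 × 9.0625 × 3.9286 = 2.0584 × 10^7
Final = 2.40 mM / 2.0584 × 10^7 = 1.166 × 10^-7 mM = 0.117 nM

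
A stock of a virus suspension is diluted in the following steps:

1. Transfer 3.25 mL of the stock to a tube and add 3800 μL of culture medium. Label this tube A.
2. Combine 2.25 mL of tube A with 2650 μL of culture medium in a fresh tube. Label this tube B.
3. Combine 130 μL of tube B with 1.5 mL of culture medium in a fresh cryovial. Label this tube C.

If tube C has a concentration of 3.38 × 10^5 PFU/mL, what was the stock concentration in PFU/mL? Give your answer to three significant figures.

Step 1: 3.25 mL + 3800 μL = 7.05 mL total → factor 7.05/3.25 = 2.1692
Step 2: 2.25 mL + 2650 μL = 4.9 mL total → factor 4.9/2.25 = 2.1778
Step 3: 130 μL + 1.5 mL = 1630 μL total → factor 1630/130 = 12.538
Overall dilution factor = 2.1692 × 2.1778 × 12.538 = 59.233
Stock = 3.38 × 10^5 PFU/mL × 59.233 = 2.00 × 10^7 PFU/mL

2.00 × 10^7 PFU/mL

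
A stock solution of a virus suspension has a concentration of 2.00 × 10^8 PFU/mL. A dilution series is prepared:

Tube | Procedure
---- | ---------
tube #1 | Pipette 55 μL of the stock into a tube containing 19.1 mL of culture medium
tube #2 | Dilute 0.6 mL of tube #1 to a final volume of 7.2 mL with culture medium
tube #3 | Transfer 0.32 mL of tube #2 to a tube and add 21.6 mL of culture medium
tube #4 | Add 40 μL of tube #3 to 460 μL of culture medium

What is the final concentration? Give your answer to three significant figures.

Step 1: 55 μL + 19.1 mL = 19155 μL total → factor 19155/55 = 348.27
Step 2: 0.6 mL brought to 7.2 mL → factor 7.2/0.6 = 12
Step 3: 0.32 mL + 21.6 mL = 21.92 mL total → factor 21.92/0.32 = 68.5
Step 4: 40 μL + 460 μL = 500 μL total → factor 500/40 = 12.5
Overall dilution factor = 348.27 × 12 × 68.5 × 12.5 = 3.5785 × 10^6
Final = 2.00 × 10^8 PFU/mL / 3.5785 × 10^6 = 55.9 PFU/mL

55.9 PFU/mL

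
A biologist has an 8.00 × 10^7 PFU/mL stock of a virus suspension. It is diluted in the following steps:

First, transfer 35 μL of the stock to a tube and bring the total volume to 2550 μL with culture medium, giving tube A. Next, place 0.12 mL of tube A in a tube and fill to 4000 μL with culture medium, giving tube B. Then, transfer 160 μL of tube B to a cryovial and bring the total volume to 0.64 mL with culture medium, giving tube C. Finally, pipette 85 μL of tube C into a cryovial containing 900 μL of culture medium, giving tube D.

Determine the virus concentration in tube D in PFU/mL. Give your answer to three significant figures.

711 PFU/mL

Step 1: 35 μL brought to 2550 μL → factor 2550/35 = 72.857
Step 2: 0.12 mL brought to 4000 μL → factor 4/0.12 = 33.333
Step 3: 160 μL brought to 0.64 mL → factor 640/160 = 4
Step 4: 85 μL + 900 μL = 985 μL total → factor 985/85 = 11.588
Overall dilution factor = 72.857 × 33.333 × 4 × 11.588 = 1.1257 × 10^5
Final = 8.00 × 10^7 PFU/mL / 1.1257 × 10^5 = 711 PFU/mL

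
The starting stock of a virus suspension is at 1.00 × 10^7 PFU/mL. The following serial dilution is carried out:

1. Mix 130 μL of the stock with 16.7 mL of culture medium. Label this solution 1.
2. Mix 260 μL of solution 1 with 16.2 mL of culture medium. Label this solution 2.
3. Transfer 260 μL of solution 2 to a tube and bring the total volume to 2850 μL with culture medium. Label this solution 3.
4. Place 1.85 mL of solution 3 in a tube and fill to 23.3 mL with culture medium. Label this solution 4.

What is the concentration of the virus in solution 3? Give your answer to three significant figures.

Step 1: 130 μL + 16.7 mL = 16830 μL total → factor 16830/130 = 129.46
Step 2: 260 μL + 16.2 mL = 16460 μL total → factor 16460/260 = 63.308
Step 3: 260 μL brought to 2850 μL → factor 2850/260 = 10.962
Dilution factor through solution 3 = 129.46 × 63.308 × 10.962 = 89840
[solution 3] = 1.00 × 10^7 PFU/mL / 89840 = 111 PFU/mL

111 PFU/mL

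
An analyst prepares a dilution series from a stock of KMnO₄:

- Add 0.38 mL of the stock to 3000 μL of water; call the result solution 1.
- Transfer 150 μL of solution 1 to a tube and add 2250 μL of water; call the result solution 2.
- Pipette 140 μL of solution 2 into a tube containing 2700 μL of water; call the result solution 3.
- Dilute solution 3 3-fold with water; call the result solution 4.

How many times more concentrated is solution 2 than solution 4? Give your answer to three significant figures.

Step 1: 0.38 mL + 3000 μL = 3.38 mL total → factor 3.38/0.38 = 8.8947
Step 2: 150 μL + 2250 μL = 2400 μL total → factor 2400/150 = 16
Step 3: 140 μL + 2700 μL = 2840 μL total → factor 2840/140 = 20.286
Step 4: 3-fold → factor 3
Dilution factor to solution 2 = 142.32; to solution 4 = 8660.9
[solution 2]/[solution 4] = (factor to solution 4)/(factor to solution 2) = 8660.9/142.32 = 60.9

60.9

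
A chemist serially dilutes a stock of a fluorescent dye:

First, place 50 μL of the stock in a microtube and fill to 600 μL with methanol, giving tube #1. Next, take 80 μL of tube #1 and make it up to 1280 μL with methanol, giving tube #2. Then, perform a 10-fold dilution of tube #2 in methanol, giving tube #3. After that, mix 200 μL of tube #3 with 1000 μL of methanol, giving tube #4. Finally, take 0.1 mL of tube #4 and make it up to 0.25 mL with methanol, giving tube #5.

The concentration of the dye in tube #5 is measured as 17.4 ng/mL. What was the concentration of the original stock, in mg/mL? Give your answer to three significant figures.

0.501 mg/mL

Step 1: 50 μL brought to 600 μL → factor 600/50 = 12
Step 2: 80 μL brought to 1280 μL → factor 1280/80 = 16
Step 3: 10-fold → factor 10
Step 4: 200 μL + 1000 μL = 1200 μL total → factor 1200/200 = 6
Step 5: 0.1 mL brought to 0.25 mL → factor 0.25/0.1 = 2.5
Overall dilution factor = 12 × 16 × 10 × 6 × 2.5 = 28800
Stock = 17.4 ng/mL × 28800 = 5.011 × 10^5 ng/mL = 0.501 mg/mL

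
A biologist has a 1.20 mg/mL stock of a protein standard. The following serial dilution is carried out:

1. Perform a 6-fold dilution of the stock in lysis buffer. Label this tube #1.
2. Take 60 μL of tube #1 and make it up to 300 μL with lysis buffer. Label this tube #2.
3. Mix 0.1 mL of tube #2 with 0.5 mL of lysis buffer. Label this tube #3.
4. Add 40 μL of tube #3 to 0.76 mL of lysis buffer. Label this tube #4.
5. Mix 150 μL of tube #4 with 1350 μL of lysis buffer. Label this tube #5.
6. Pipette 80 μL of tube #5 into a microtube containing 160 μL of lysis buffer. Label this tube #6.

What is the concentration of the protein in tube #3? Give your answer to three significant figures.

0.00667 mg/mL

Step 1: 6-fold → factor 6
Step 2: 60 μL brought to 300 μL → factor 300/60 = 5
Step 3: 0.1 mL + 0.5 mL = 0.6 mL total → factor 0.6/0.1 = 6
Dilution factor through tube #3 = 6 × 5 × 6 = 180
[tube #3] = 1.20 mg/mL / 180 = 0.00667 mg/mL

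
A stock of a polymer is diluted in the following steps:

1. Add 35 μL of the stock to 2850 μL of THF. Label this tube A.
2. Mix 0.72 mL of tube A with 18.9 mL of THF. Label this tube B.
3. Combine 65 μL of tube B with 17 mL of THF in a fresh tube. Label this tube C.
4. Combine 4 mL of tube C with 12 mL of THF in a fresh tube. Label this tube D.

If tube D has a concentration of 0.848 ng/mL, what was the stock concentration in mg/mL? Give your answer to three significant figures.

2.00 mg/mL

Step 1: 35 μL + 2850 μL = 2885 μL total → factor 2885/35 = 82.429
Step 2: 0.72 mL + 18.9 mL = 19.62 mL total → factor 19.62/0.72 = 27.25
Step 3: 65 μL + 17 mL = 17065 μL total → factor 17065/65 = 262.54
Step 4: 4 mL + 12 mL = 16 mL total → factor 16/4 = 4
Overall dilution factor = 82.429 × 27.25 × 262.54 × 4 = 2.3588 × 10^6
Stock = 0.848 ng/mL × 2.3588 × 10^6 = 2.000 × 10^6 ng/mL = 2.00 mg/mL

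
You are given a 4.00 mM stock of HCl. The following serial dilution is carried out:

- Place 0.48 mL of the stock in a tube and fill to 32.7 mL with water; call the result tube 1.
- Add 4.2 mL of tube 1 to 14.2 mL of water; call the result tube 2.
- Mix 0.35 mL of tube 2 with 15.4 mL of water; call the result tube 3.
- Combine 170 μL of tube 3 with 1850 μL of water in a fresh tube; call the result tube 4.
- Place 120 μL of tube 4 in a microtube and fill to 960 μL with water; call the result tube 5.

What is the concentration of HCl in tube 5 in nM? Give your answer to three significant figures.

Step 1: 0.48 mL brought to 32.7 mL → factor 32.7/0.48 = 68.125
Step 2: 4.2 mL + 14.2 mL = 18.4 mL total → factor 18.4/4.2 = 4.381
Step 3: 0.35 mL + 15.4 mL = 15.75 mL total → factor 15.75/0.35 = 45
Step 4: 170 μL + 1850 μL = 2020 μL total → factor 2020/170 = 11.882
Step 5: 120 μL brought to 960 μL → factor 960/120 = 8
Overall dilution factor = 68.125 × 4.381 × 45 × 11.882 × 8 = 1.2767 × 10^6
Final = 4.00 mM / 1.2767 × 10^6 = 3.133 × 10^-6 mM = 3.13 nM

3.13 nM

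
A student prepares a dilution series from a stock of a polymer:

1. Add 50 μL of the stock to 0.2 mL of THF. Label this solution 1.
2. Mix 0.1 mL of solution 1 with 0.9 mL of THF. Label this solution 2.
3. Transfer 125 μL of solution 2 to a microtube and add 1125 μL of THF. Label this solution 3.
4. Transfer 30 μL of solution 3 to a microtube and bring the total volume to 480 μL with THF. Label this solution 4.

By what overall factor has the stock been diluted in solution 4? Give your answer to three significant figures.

8.00 × 10^3

Step 1: 50 μL + 0.2 mL = 250 μL total → factor 250/50 = 5
Step 2: 0.1 mL + 0.9 mL = 1 mL total → factor 1/0.1 = 10
Step 3: 125 μL + 1125 μL = 1250 μL total → factor 1250/125 = 10
Step 4: 30 μL brought to 480 μL → factor 480/30 = 16
Overall dilution factor = 5 × 10 × 10 × 16 = 8000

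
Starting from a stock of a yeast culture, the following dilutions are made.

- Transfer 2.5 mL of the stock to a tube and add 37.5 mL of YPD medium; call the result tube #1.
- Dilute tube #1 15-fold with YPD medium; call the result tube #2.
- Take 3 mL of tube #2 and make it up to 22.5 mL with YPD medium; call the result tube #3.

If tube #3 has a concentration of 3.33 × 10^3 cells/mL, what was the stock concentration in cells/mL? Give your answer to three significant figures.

Step 1: 2.5 mL + 37.5 mL = 40 mL total → factor 40/2.5 = 16
Step 2: 15-fold → factor 15
Step 3: 3 mL brought to 22.5 mL → factor 22.5/3 = 7.5
Overall dilution factor = 16 × 15 × 7.5 = 1800
Stock = 3.33 × 10^3 cells/mL × 1800 = 5.99 × 10^6 cells/mL

5.99 × 10^6 cells/mL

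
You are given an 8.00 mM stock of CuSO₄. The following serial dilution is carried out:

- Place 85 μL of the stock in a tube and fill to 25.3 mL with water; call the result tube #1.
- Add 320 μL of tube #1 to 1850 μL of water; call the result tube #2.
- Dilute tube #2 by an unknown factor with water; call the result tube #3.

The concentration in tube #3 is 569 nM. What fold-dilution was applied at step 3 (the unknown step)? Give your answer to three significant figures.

6.97-fold

Step 1: 85 μL brought to 25.3 mL → factor 25300/85 = 297.65
Step 2: 320 μL + 1850 μL = 2170 μL total → factor 2170/320 = 6.7812
Step 3: unknown factor x
Product of known-step factors = 2018.4
Overall factor = 8.00 mM / (569 nM) = 14060
x = 14060 / 2018.4 = 6.97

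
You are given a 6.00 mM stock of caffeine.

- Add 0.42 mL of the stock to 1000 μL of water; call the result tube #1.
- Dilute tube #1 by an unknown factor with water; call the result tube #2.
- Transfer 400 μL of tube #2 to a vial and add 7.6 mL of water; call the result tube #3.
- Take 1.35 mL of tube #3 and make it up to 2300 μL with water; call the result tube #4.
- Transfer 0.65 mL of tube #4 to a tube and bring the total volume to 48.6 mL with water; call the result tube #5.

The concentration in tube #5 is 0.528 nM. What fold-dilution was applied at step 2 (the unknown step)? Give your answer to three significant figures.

Step 1: 0.42 mL + 1000 μL = 1.42 mL total → factor 1.42/0.42 = 3.381
Step 2: unknown factor x
Step 3: 400 μL + 7.6 mL = 8000 μL total → factor 8000/400 = 20
Step 4: 1.35 mL brought to 2300 μL → factor 2.3/1.35 = 1.7037
Step 5: 0.65 mL brought to 48.6 mL → factor 48.6/0.65 = 74.769
Product of known-step factors = 8613.6
Overall factor = 6.00 mM / (0.528 nM) = 1.1364 × 10^7
x = 1.1364 × 10^7 / 8613.6 = 1.32 × 10^3

1.32 × 10^3-fold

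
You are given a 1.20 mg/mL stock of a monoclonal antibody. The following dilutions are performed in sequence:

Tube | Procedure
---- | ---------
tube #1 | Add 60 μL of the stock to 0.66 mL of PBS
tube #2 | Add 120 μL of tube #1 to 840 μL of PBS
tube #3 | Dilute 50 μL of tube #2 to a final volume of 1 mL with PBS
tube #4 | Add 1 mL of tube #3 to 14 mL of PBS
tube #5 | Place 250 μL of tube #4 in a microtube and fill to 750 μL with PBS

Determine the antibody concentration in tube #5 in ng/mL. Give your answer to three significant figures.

Step 1: 60 μL + 0.66 mL = 720 μL total → factor 720/60 = 12
Step 2: 120 μL + 840 μL = 960 μL total → factor 960/120 = 8
Step 3: 50 μL brought to 1 mL → factor 1000/50 = 20
Step 4: 1 mL + 14 mL = 15 mL total → factor 15/1 = 15
Step 5: 250 μL brought to 750 μL → factor 750/250 = 3
Overall dilution factor = 12 × 8 × 20 × 15 × 3 = 86400
Final = 1.20 mg/mL / 86400 = 1.389 × 10^-5 mg/mL = 13.9 ng/mL

13.9 ng/mL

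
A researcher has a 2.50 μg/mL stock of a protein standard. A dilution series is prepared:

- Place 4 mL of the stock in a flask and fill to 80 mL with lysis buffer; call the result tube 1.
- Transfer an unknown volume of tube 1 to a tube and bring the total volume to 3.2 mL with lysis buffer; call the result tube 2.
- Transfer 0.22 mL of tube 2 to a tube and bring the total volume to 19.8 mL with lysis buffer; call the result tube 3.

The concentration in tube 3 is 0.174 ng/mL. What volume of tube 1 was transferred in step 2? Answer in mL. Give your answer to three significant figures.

Step 1: 4 mL brought to 80 mL → factor 80/4 = 20
Step 2: v brought to 3.2 mL → factor = 3.2 mL/v
Step 3: 0.22 mL brought to 19.8 mL → factor 19.8/0.22 = 90
Product of known-step factors = 1800
Overall factor = 2.50 μg/mL / (0.174 ng/mL) = 14368
Step-2 factor = 14368 / 1800 = 7.9821
v = 3.2 mL / 7.9821 = 0.401 mL

0.401 mL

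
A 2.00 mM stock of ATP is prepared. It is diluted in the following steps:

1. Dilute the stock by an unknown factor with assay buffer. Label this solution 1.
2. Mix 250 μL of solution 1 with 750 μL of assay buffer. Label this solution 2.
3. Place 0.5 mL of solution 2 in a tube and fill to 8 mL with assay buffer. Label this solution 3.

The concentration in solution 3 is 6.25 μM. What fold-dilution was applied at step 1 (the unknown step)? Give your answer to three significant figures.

5.00-fold

Step 1: unknown factor x
Step 2: 250 μL + 750 μL = 1000 μL total → factor 1000/250 = 4
Step 3: 0.5 mL brought to 8 mL → factor 8/0.5 = 16
Product of known-step factors = 64
Overall factor = 2.00 mM / (6.25 μM) = 320
x = 320 / 64 = 5.00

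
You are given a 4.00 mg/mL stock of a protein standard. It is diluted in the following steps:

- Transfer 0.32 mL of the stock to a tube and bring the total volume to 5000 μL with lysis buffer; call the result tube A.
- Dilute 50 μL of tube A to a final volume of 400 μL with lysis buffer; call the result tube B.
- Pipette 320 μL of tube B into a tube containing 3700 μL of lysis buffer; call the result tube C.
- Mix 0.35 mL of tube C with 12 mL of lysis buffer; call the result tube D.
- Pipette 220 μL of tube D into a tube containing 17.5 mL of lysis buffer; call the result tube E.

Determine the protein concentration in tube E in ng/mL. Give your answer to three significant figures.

Step 1: 0.32 mL brought to 5000 μL → factor 5/0.32 = 15.625
Step 2: 50 μL brought to 400 μL → factor 400/50 = 8
Step 3: 320 μL + 3700 μL = 4020 μL total → factor 4020/320 = 12.562
Step 4: 0.35 mL + 12 mL = 12.35 mL total → factor 12.35/0.35 = 35.286
Step 5: 220 μL + 17.5 mL = 17720 μL total → factor 17720/220 = 80.545
Overall dilution factor = 15.625 × 8 × 12.562 × 35.286 × 80.545 = 4.463 × 10^6
Final = 4.00 mg/mL / 4.463 × 10^6 = 8.963 × 10^-7 mg/mL = 0.896 ng/mL

0.896 ng/mL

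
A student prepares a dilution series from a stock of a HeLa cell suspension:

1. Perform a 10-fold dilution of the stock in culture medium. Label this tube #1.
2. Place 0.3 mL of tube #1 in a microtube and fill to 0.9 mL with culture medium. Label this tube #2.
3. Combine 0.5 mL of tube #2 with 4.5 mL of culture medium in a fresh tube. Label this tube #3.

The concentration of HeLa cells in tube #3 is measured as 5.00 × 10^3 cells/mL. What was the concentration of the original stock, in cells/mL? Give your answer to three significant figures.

Step 1: 10-fold → factor 10
Step 2: 0.3 mL brought to 0.9 mL → factor 0.9/0.3 = 3
Step 3: 0.5 mL + 4.5 mL = 5 mL total → factor 5/0.5 = 10
Overall dilution factor = 10 × 3 × 10 = 300
Stock = 5.00 × 10^3 cells/mL × 300 = 1.50 × 10^6 cells/mL

1.50 × 10^6 cells/mL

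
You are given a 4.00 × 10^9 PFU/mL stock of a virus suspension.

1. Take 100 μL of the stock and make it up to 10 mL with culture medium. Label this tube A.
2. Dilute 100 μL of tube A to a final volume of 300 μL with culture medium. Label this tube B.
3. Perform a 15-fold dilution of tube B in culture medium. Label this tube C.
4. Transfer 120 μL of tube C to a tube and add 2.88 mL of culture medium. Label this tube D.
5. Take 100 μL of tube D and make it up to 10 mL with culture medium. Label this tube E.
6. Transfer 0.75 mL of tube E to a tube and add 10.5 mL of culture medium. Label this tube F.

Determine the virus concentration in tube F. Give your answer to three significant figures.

Step 1: 100 μL brought to 10 mL → factor 10000/100 = 100
Step 2: 100 μL brought to 300 μL → factor 300/100 = 3
Step 3: 15-fold → factor 15
Step 4: 120 μL + 2.88 mL = 3000 μL total → factor 3000/120 = 25
Step 5: 100 μL brought to 10 mL → factor 10000/100 = 100
Step 6: 0.75 mL + 10.5 mL = 11.25 mL total → factor 11.25/0.75 = 15
Overall dilution factor = 100 × 3 × 15 × 25 × 100 × 15 = 1.6875 × 10^8
Final = 4.00 × 10^9 PFU/mL / 1.6875 × 10^8 = 23.7 PFU/mL

23.7 PFU/mL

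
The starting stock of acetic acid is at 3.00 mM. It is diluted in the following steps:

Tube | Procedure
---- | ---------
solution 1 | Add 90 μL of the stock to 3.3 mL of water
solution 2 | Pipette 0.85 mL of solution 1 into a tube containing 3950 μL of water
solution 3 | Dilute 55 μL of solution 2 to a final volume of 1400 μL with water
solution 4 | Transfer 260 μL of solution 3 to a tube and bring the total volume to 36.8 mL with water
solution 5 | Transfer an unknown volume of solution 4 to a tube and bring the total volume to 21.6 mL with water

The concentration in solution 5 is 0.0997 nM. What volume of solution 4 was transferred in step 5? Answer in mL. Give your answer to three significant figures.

0.550 mL

Step 1: 90 μL + 3.3 mL = 3390 μL total → factor 3390/90 = 37.667
Step 2: 0.85 mL + 3950 μL = 4.8 mL total → factor 4.8/0.85 = 5.6471
Step 3: 55 μL brought to 1400 μL → factor 1400/55 = 25.455
Step 4: 260 μL brought to 36.8 mL → factor 36800/260 = 141.54
Step 5: v brought to 21.6 mL → factor = 21.6 mL/v
Product of known-step factors = 7.6634 × 10^5
Overall factor = 3.00 mM / (0.0997 nM) = 3.009 × 10^7
Step-5 factor = 3.009 × 10^7 / 7.6634 × 10^5 = 39.265
v = 21.6 mL / 39.265 = 0.550 mL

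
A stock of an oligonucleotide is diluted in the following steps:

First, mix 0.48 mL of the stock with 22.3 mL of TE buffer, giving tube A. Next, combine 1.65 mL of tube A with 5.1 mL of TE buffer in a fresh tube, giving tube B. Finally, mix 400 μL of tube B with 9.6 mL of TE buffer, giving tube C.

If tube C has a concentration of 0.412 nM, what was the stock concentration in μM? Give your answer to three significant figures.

Step 1: 0.48 mL + 22.3 mL = 22.78 mL total → factor 22.78/0.48 = 47.458
Step 2: 1.65 mL + 5.1 mL = 6.75 mL total → factor 6.75/1.65 = 4.0909
Step 3: 400 μL + 9.6 mL = 10000 μL total → factor 10000/400 = 25
Overall dilution factor = 47.458 × 4.0909 × 25 = 4853.7
Stock = 0.412 nM × 4853.7 = 2000 nM = 2.00 μM

2.00 μM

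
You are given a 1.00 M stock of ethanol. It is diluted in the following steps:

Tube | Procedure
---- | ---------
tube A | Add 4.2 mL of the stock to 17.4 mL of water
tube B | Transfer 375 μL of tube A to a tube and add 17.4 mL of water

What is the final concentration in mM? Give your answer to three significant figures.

4.10 mM

Step 1: 4.2 mL + 17.4 mL = 21.6 mL total → factor 21.6/4.2 = 5.1429
Step 2: 375 μL + 17.4 mL = 17775 μL total → factor 17775/375 = 47.4
Overall dilution factor = 5.1429 × 47.4 = 243.77
Final = 1.00 M / 243.77 = 0.004102 M = 4.10 mM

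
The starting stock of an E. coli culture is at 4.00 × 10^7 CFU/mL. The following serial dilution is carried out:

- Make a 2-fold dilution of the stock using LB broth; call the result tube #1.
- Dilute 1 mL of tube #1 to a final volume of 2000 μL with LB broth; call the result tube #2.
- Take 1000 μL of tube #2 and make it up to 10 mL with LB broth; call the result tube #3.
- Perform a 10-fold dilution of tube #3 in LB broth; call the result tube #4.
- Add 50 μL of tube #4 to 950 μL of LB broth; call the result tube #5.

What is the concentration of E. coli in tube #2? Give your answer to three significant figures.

1.00 × 10^7 CFU/mL

Step 1: 2-fold → factor 2
Step 2: 1 mL brought to 2000 μL → factor 2/1 = 2
Dilution factor through tube #2 = 2 × 2 = 4
[tube #2] = 4.00 × 10^7 CFU/mL / 4 = 1.00 × 10^7 CFU/mL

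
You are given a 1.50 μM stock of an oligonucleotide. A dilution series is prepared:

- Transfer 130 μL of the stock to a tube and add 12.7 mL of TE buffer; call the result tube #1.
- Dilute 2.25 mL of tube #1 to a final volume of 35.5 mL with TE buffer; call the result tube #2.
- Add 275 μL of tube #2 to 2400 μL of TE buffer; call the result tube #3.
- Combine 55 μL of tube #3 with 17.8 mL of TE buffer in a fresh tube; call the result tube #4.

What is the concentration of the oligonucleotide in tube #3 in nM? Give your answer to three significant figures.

Step 1: 130 μL + 12.7 mL = 12830 μL total → factor 12830/130 = 98.692
Step 2: 2.25 mL brought to 35.5 mL → factor 35.5/2.25 = 15.778
Step 3: 275 μL + 2400 μL = 2675 μL total → factor 2675/275 = 9.7273
Dilution factor through tube #3 = 98.692 × 15.778 × 9.7273 = 15147
[tube #3] = 1.50 μM / 15147 = 9.903 × 10^-5 μM = 0.0990 nM

0.0990 nM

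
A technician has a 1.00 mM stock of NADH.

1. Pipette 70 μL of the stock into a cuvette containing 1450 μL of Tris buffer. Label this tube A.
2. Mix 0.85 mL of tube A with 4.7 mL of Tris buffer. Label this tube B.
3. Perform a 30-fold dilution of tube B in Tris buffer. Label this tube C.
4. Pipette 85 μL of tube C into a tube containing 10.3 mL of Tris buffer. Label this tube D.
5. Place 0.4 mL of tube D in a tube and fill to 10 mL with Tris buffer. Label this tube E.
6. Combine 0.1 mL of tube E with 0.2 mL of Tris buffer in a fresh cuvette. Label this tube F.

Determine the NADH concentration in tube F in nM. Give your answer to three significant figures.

Step 1: 70 μL + 1450 μL = 1520 μL total → factor 1520/70 = 21.714
Step 2: 0.85 mL + 4.7 mL = 5.55 mL total → factor 5.55/0.85 = 6.5294
Step 3: 30-fold → factor 30
Step 4: 85 μL + 10.3 mL = 10385 μL total → factor 10385/85 = 122.18
Step 5: 0.4 mL brought to 10 mL → factor 10/0.4 = 25
Step 6: 0.1 mL + 0.2 mL = 0.3 mL total → factor 0.3/0.1 = 3
Overall dilution factor = 21.714 × 6.5294 × 30 × 122.18 × 25 × 3 = 3.8975 × 10^7
Final = 1.00 mM / 3.8975 × 10^7 = 2.566 × 10^-8 mM = 0.0257 nM

0.0257 nM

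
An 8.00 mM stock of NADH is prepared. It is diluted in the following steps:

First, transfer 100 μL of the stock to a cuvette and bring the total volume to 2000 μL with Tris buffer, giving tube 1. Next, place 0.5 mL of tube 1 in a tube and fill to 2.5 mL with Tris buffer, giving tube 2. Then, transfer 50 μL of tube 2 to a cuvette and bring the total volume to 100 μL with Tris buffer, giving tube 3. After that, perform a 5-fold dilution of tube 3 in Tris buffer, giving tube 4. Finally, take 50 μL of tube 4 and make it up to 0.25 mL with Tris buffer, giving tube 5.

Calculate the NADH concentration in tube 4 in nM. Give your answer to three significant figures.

8.00 × 10^3 nM

Step 1: 100 μL brought to 2000 μL → factor 2000/100 = 20
Step 2: 0.5 mL brought to 2.5 mL → factor 2.5/0.5 = 5
Step 3: 50 μL brought to 100 μL → factor 100/50 = 2
Step 4: 5-fold → factor 5
Dilution factor through tube 4 = 20 × 5 × 2 × 5 = 1000
[tube 4] = 8.00 mM / 1000 = 0.008000 mM = 8.00 × 10^3 nM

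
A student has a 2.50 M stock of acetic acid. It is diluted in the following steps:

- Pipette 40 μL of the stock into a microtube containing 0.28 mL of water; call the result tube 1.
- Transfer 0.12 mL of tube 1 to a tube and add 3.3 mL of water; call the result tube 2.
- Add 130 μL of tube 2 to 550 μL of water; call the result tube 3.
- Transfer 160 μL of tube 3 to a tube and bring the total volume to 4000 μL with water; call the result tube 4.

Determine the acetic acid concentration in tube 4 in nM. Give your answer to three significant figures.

Step 1: 40 μL + 0.28 mL = 320 μL total → factor 320/40 = 8
Step 2: 0.12 mL + 3.3 mL = 3.42 mL total → factor 3.42/0.12 = 28.5
Step 3: 130 μL + 550 μL = 680 μL total → factor 680/130 = 5.2308
Step 4: 160 μL brought to 4000 μL → factor 4000/160 = 25
Overall dilution factor = 8 × 28.5 × 5.2308 × 25 = 29815
Final = 2.50 M / 29815 = 8.385 × 10^-5 M = 8.38 × 10^4 nM

8.38 × 10^4 nM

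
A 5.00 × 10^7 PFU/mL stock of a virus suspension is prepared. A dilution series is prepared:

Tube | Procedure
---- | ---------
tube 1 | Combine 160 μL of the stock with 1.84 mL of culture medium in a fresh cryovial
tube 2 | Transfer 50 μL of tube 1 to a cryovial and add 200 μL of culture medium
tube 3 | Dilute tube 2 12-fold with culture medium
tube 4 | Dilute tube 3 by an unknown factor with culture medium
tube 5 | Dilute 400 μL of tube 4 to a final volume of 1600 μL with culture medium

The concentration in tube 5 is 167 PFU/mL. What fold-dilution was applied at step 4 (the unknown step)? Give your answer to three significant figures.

99.8-fold

Step 1: 160 μL + 1.84 mL = 2000 μL total → factor 2000/160 = 12.5
Step 2: 50 μL + 200 μL = 250 μL total → factor 250/50 = 5
Step 3: 12-fold → factor 12
Step 4: unknown factor x
Step 5: 400 μL brought to 1600 μL → factor 1600/400 = 4
Product of known-step factors = 3000
Overall factor = 5.00 × 10^7 PFU/mL / (167 PFU/mL) = 2.994 × 10^5
x = 2.994 × 10^5 / 3000 = 99.8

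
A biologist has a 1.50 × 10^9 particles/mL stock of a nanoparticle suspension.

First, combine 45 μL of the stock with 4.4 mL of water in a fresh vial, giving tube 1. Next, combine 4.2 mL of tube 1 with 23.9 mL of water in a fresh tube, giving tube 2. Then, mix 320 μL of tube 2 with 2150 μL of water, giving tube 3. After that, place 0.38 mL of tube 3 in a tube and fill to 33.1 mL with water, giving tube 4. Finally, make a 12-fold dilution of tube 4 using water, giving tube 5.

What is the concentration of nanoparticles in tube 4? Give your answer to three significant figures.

Step 1: 45 μL + 4.4 mL = 4445 μL total → factor 4445/45 = 98.778
Step 2: 4.2 mL + 23.9 mL = 28.1 mL total → factor 28.1/4.2 = 6.6905
Step 3: 320 μL + 2150 μL = 2470 μL total → factor 2470/320 = 7.7188
Step 4: 0.38 mL brought to 33.1 mL → factor 33.1/0.38 = 87.105
Dilution factor through tube 4 = 98.778 × 6.6905 × 7.7188 × 87.105 = 4.4433 × 10^5
[tube 4] = 1.50 × 10^9 particles/mL / 4.4433 × 10^5 = 3.38 × 10^3 particles/mL

3.38 × 10^3 particles/mL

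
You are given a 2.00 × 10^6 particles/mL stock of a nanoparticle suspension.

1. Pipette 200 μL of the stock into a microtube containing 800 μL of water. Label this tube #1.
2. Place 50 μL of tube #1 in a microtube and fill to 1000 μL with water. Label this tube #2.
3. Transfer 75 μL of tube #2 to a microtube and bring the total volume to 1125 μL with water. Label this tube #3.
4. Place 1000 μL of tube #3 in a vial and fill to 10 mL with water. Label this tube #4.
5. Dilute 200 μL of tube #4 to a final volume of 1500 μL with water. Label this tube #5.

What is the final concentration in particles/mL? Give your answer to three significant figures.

Step 1: 200 μL + 800 μL = 1000 μL total → factor 1000/200 = 5
Step 2: 50 μL brought to 1000 μL → factor 1000/50 = 20
Step 3: 75 μL brought to 1125 μL → factor 1125/75 = 15
Step 4: 1000 μL brought to 10 mL → factor 10000/1000 = 10
Step 5: 200 μL brought to 1500 μL → factor 1500/200 = 7.5
Overall dilution factor = 5 × 20 × 15 × 10 × 7.5 = 1.125 × 10^5
Final = 2.00 × 10^6 particles/mL / 1.125 × 10^5 = 17.8 particles/mL

17.8 particles/mL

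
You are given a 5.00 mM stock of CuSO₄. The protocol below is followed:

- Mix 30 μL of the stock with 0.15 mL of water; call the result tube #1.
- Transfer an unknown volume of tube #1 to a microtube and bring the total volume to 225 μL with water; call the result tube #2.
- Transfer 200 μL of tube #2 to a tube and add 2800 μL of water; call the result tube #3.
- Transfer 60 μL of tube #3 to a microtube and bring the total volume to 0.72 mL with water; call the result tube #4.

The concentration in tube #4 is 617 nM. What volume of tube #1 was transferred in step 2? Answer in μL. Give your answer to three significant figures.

Step 1: 30 μL + 0.15 mL = 180 μL total → factor 180/30 = 6
Step 2: v brought to 225 μL → factor = 225 μL/v
Step 3: 200 μL + 2800 μL = 3000 μL total → factor 3000/200 = 15
Step 4: 60 μL brought to 0.72 mL → factor 720/60 = 12
Product of known-step factors = 1080
Overall factor = 5.00 mM / (617 nM) = 8103.7
Step-2 factor = 8103.7 / 1080 = 7.5035
v = 225 μL / 7.5035 = 30.0 μL

30.0 μL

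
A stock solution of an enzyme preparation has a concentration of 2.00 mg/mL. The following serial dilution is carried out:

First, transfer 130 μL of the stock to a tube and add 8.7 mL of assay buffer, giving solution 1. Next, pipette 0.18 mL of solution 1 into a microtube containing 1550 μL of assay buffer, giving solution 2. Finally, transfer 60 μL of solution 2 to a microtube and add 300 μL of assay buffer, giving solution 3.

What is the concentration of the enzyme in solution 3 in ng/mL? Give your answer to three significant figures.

511 ng/mL

Step 1: 130 μL + 8.7 mL = 8830 μL total → factor 8830/130 = 67.923
Step 2: 0.18 mL + 1550 μL = 1.73 mL total → factor 1.73/0.18 = 9.6111
Step 3: 60 μL + 300 μL = 360 μL total → factor 360/60 = 6
Overall dilution factor = 67.923 × 9.6111 × 6 = 3916.9
Final = 2.00 mg/mL / 3916.9 = 0.0005106 mg/mL = 511 ng/mL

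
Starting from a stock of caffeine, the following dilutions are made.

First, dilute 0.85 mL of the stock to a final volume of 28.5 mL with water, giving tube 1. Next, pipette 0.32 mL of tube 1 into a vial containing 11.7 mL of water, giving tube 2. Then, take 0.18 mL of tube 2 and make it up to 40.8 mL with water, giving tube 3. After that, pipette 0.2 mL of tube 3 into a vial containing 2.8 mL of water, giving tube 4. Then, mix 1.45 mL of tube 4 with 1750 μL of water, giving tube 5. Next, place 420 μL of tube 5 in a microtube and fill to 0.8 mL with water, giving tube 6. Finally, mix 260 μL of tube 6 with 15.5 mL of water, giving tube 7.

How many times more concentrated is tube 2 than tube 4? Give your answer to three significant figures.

Step 1: 0.85 mL brought to 28.5 mL → factor 28.5/0.85 = 33.529
Step 2: 0.32 mL + 11.7 mL = 12.02 mL total → factor 12.02/0.32 = 37.562
Step 3: 0.18 mL brought to 40.8 mL → factor 40.8/0.18 = 226.67
Step 4: 0.2 mL + 2.8 mL = 3 mL total → factor 3/0.2 = 15
Dilution factor to tube 2 = 1259.4; to tube 4 = 4.2821 × 10^6
[tube 2]/[tube 4] = (factor to tube 4)/(factor to tube 2) = 4.2821 × 10^6/1259.4 = 3.40 × 10^3

3.40 × 10^3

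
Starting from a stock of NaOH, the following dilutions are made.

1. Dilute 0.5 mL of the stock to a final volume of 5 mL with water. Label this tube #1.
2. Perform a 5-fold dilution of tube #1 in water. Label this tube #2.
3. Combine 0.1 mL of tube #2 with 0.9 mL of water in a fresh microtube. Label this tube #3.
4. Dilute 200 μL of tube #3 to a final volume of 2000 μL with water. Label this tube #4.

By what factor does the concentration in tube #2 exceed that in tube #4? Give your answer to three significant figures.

Step 1: 0.5 mL brought to 5 mL → factor 5/0.5 = 10
Step 2: 5-fold → factor 5
Step 3: 0.1 mL + 0.9 mL = 1 mL total → factor 1/0.1 = 10
Step 4: 200 μL brought to 2000 μL → factor 2000/200 = 10
Dilution factor to tube #2 = 50; to tube #4 = 5000
[tube #2]/[tube #4] = (factor to tube #4)/(factor to tube #2) = 5000/50 = 100

100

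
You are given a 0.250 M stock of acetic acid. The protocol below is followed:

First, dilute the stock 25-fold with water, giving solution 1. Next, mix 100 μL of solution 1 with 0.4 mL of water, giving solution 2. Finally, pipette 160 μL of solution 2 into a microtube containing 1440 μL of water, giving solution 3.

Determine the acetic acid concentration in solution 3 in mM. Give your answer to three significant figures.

0.200 mM

Step 1: 25-fold → factor 25
Step 2: 100 μL + 0.4 mL = 500 μL total → factor 500/100 = 5
Step 3: 160 μL + 1440 μL = 1600 μL total → factor 1600/160 = 10
Overall dilution factor = 25 × 5 × 10 = 1250
Final = 0.250 M / 1250 = 0.0002000 M = 0.200 mM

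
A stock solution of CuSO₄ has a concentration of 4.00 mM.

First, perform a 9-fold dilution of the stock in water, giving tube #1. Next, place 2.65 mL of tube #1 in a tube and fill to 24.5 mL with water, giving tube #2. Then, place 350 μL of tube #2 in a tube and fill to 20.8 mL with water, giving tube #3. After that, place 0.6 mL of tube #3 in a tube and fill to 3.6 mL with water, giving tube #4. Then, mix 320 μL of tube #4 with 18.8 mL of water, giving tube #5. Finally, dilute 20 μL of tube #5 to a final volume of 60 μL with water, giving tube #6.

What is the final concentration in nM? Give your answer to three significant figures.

Step 1: 9-fold → factor 9
Step 2: 2.65 mL brought to 24.5 mL → factor 24.5/2.65 = 9.2453
Step 3: 350 μL brought to 20.8 mL → factor 20800/350 = 59.429
Step 4: 0.6 mL brought to 3.6 mL → factor 3.6/0.6 = 6
Step 5: 320 μL + 18.8 mL = 19120 μL total → factor 19120/320 = 59.75
Step 6: 20 μL brought to 60 μL → factor 60/20 = 3
Overall dilution factor = 9 × 9.2453 × 59.429 × 6 × 59.75 × 3 = 5.3182 × 10^6
Final = 4.00 mM / 5.3182 × 10^6 = 7.521 × 10^-7 mM = 0.752 nM

0.752 nM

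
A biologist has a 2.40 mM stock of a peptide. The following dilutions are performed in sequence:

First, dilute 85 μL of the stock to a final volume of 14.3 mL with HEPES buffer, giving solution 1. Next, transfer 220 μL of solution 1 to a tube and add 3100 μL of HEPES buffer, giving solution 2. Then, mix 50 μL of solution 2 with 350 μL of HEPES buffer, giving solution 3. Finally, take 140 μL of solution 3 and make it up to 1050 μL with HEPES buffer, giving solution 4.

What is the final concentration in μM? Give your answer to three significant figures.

0.0158 μM

Step 1: 85 μL brought to 14.3 mL → factor 14300/85 = 168.24
Step 2: 220 μL + 3100 μL = 3320 μL total → factor 3320/220 = 15.091
Step 3: 50 μL + 350 μL = 400 μL total → factor 400/50 = 8
Step 4: 140 μL brought to 1050 μL → factor 1050/140 = 7.5
Overall dilution factor = 168.24 × 15.091 × 8 × 7.5 = 1.5233 × 10^5
Final = 2.40 mM / 1.5233 × 10^5 = 1.576 × 10^-5 mM = 0.0158 μM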